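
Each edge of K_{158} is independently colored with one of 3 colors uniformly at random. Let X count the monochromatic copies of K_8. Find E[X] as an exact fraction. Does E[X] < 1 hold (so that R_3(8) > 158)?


E[X] = C(158, 8) · 3^{1 − 28} = 8044984271181 · 3^{−27} = 8044984271181/7625597484987.
As a reduced fraction: E[X] = 2681661423727/2541865828329 ≈ 1.0549972.
Is E[X] < 1? NO.
Since E[X] ≥ 1, the first-moment bound is inconclusive at n = 158; it does NOT by itself certify R_3(8) > 158.

E[X] = 2681661423727/2541865828329 ≈ 1.0549972; E[X] ≥ 1; first-moment method inconclusive here.


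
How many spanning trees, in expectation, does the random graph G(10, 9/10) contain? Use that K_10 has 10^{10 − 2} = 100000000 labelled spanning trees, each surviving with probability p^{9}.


K_10 has 10^{10 − 2} = 100000000 labelled spanning trees.
For each such spanning tree H, let X_H = 1 if all 9 edges of H are present in G. Then P[X_H = 1] = p^{9} = (9/10)^{9} = 387420489/1000000000.
By linearity: E[X] = Σ_H E[X_H] = 100000000 · p^{9} = 100000000 · 387420489/1000000000 = 387420489/10.
Numerically: E[X] ≈ 3.87e+07.

E[X] = 100000000 · (9/10)^{9} = 387420489/10 ≈ 3.87e+07.


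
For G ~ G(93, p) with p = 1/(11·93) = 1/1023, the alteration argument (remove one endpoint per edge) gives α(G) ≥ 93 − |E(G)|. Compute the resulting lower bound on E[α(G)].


E[|E(G)|] = C(93, 2)·p = 4278 · (1/1023) = 46/11.
E[α(G)] ≥ n − E[|E(G)|] = 93 − 46/11 = 977/11.
Numerically: ≈ 88.818182.
(This is only a lower bound; the true E[α(G)] may be larger.)

E[α(G)] ≥ 977/11 ≈ 88.818182.


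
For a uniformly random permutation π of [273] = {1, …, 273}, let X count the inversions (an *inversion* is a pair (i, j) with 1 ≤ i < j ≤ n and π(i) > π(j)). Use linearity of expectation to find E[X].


Write X = Σ X_I over the C(273, 2) = 37128 pairs i < j, with X_I the indicator of one inversion.
There are 37128 indicators.
For each fixed pair i < j, the values π(i) and π(j) are two distinct elements of {1, …, 273} in uniformly random order; by symmetry P[π(i) > π(j)] = 1/2.
By linearity: E[X] = 37128 · (1/2) = C(273, 2) · (1/2) = 37128/2 = 18564 ≈ 18564.000.

E[X] = 18564 = 18564.000.


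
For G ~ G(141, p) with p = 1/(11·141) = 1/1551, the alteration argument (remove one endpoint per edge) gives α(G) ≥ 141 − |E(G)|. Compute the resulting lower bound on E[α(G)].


E[|E(G)|] = C(141, 2)·p = 9870 · (1/1551) = 70/11.
E[α(G)] ≥ n − E[|E(G)|] = 141 − 70/11 = 1481/11.
Numerically: ≈ 134.636364.
(This is only a lower bound; the true E[α(G)] may be larger.)

E[α(G)] ≥ 1481/11 ≈ 134.636364.


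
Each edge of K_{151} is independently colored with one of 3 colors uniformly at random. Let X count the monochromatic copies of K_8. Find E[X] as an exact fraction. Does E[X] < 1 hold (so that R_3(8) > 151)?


E[X] = C(151, 8) · 3^{1 − 28} = 5551321138650 · 3^{−27} = 5551321138650/7625597484987.
As a reduced fraction: E[X] = 616813459850/847288609443 ≈ 0.7280.
Is E[X] < 1? YES.
Since E[X] < 1, there exists a 3-coloring of K_{151} with no monochromatic K_8; hence R_3(8) > 151.

E[X] = 616813459850/847288609443 ≈ 0.7280; E[X] < 1, so R_3(8) > 151.


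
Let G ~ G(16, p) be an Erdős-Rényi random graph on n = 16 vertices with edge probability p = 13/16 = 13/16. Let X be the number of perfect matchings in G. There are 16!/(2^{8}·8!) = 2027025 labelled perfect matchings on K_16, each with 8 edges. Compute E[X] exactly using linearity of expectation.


K_16 has 16!/(2^{8}·8!) = 2027025 labelled perfect matchings.
For each such perfect matching H, let X_H = 1 if all 8 edges of H are present in G. Then P[X_H = 1] = p^{8} = (13/16)^{8} = 815730721/4294967296.
By linearity of expectation: E[X] = Σ_H E[X_H] = 2027025 · p^{8} = 2027025 · 815730721/4294967296 = 1653506564735025/4294967296.
Numerically: E[X] ≈ 3.85e+05.

E[X] = 2027025 · (13/16)^{8} = 1653506564735025/4294967296 ≈ 3.85e+05.


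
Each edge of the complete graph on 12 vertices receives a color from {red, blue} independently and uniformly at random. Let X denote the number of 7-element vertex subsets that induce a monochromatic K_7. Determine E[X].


Let X = Σ_S X_S over the C(12, 7) = 792 subsets S of size 7, where X_S = 1 if the K_7 on S is monochromatic.
For a fixed S, the K_7 on S has C(7, 2) = 21 edges. P[all 21 edges red] = (1/2)^21, and likewise for blue, so P[monochromatic] = 2·(1/2)^21 = 2^{1 − 21} = 1/1048576.
Summing: E[X] = C(12, 7) · 2^{1 − 21} = 792 · 1/1048576 = 99/131072.
Numerically: E[X] ≈ 0.0008.

E[X] = C(12,7)·2^(1−C(7,2)) = 99/131072 ≈ 0.0008.


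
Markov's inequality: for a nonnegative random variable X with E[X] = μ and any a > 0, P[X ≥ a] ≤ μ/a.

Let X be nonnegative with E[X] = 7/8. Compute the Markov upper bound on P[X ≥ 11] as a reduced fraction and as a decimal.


μ = E[X] = 7/8, a = 11.
Markov: P[X ≥ 11] ≤ μ/a = (7/8)/11 = 7/88.
Numerically: ≈ 0.080.
(Since a = 11 > μ = 0.875, the bound 7/88 is < 1 and informative.)

P[X ≥ 11] ≤ 7/88 ≈ 0.080.


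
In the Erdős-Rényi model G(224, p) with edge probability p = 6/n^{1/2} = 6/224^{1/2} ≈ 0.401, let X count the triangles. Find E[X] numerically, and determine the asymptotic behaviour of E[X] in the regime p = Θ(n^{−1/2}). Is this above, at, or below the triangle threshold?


Number of potential triangles: C(224, 3) = 1848224.
Each occurs with probability p³ ≈ (0.401)³ ≈ 6.44290e-02.
By linearity: E[X] = C(224, 3)·p³ ≈ 1848224 · 6.44290e-02 ≈ 119079.315.
Since α = 1/2 < 1, p = c/n^{1/2} ≫ 1/n is above the triangle threshold p ~ 1/n. Asymptotically E[X] ~ (c³/6)·n^{3(1−α)} = (6³/6)·n^{1.5} → ∞; triangles are abundant w.h.p.

E[X] ≈ 119079.315; in regime p = Θ(1/n^{1/2}) E[X] diverges (above the triangle threshold p ~ 1/n).


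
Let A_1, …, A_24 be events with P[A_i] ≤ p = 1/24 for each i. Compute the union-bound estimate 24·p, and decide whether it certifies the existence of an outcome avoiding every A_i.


Union bound: P[∪_{i=1}^{24} A_i] ≤ Σ_i P[A_i] ≤ 24·p = 24·(1/24) = 1.
Numerically: 1 ≈ 1.000.
Is 1 < 1? NO.
Since the bound 1 is ≥ 1, the union bound is uninformative here; it does NOT by itself certify existence.

24·p = 1 ≈ 1.000; existence NOT certified by the union bound.


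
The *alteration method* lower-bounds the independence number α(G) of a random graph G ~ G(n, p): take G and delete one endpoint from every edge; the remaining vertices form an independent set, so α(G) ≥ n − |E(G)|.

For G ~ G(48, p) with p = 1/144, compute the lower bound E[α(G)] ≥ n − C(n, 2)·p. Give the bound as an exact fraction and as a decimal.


E[|E(G)|] = C(48, 2)·p = 1128 · (1/144) = 47/6.
E[α(G)] ≥ n − E[|E(G)|] = 48 − 47/6 = 241/6.
Numerically: ≈ 40.167.
(This is only a lower bound; the true E[α(G)] may be larger.)

E[α(G)] ≥ 241/6 ≈ 40.167.


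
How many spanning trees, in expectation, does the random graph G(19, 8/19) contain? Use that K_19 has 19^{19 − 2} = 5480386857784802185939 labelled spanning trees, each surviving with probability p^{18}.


K_19 has 19^{19 − 2} = 5480386857784802185939 labelled spanning trees.
For each such spanning tree H, let X_H = 1 if all 18 edges of H are present in G. Then P[X_H = 1] = p^{18} = (8/19)^{18} = 18014398509481984/104127350297911241532841.
Summing the indicators: E[X] = Σ_H E[X_H] = 5480386857784802185939 · p^{18} = 5480386857784802185939 · 18014398509481984/104127350297911241532841 = 18014398509481984/19.
Numerically: E[X] ≈ 9.48e+14.

E[X] = 5480386857784802185939 · (8/19)^{18} = 18014398509481984/19 ≈ 9.48e+14.


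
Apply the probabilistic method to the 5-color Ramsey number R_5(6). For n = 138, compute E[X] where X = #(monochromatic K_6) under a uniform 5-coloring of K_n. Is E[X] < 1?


E[X] = C(138, 6) · 5^{1 − 15} = 8592039666 · 5^{−14} = 8592039666/6103515625.
As a reduced fraction: E[X] = 8592039666/6103515625 ≈ 1.40772.
Is E[X] < 1? NO.
Since E[X] ≥ 1, the first-moment bound is inconclusive at n = 138; it does NOT by itself certify R_5(6) > 138.

E[X] = 8592039666/6103515625 ≈ 1.40772; E[X] ≥ 1; first-moment method inconclusive here.


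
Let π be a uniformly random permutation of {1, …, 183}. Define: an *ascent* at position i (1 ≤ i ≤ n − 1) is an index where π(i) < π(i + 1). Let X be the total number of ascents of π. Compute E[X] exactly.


Write X = Σ X_I over i = 1, …, 182, with X_I the indicator of one ascent.
There are 182 indicators.
For each fixed i, the pair (π(i), π(i+1)) is a uniformly random ordered pair of distinct values from {1, …, 183}; by symmetry P[π(i) < π(i+1)] = 1/2.
By linearity: E[X] = 182 · (1/2) = (183 − 1) · (1/2) = 91 ≈ 91.0000.

E[X] = 91 = 91.0000.


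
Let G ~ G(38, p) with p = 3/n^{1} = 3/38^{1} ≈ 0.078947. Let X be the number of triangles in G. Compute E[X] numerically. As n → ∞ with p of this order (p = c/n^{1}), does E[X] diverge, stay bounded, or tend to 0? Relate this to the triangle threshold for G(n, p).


Number of potential triangles: C(38, 3) = 8436.
Each occurs with probability p³ ≈ (0.078947)³ ≈ 4.9205424e-04.
By linearity: E[X] = C(38, 3)·p³ ≈ 8436 · 4.9205424e-04 ≈ 4.15097.
Here α = 1, so p = 3/n is exactly at the triangle threshold p ~ 1/n. Asymptotically E[X] → c³/6 = 3³/6 = 9/2 ≈ 4.50000, a bounded constant. In this regime the triangle count is asymptotically Poisson(c³/6).

E[X] ≈ 4.15097; in regime p = Θ(1/n^{1}) E[X] stays bounded (at the triangle threshold p ~ 1/n).


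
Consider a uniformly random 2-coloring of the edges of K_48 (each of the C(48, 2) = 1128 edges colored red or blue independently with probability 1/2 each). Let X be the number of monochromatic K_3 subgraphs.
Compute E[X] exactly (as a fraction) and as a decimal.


Let X = Σ_S X_S over the C(48, 3) = 17296 subsets S of size 3, where X_S = 1 if the K_3 on S is monochromatic.
For a fixed S, the K_3 on S has C(3, 2) = 3 edges. P[all 3 edges red] = (1/2)^3, and likewise for blue, so P[monochromatic] = 2·(1/2)^3 = 2^{1 − 3} = 1/4.
By linearity: E[X] = C(48, 3) · 2^{1 − 3} = 17296 · 1/4 = 4324.
Numerically: E[X] ≈ 4324.0000.

E[X] = C(48,3)·2^(1−C(3,2)) = 4324 ≈ 4324.0000.


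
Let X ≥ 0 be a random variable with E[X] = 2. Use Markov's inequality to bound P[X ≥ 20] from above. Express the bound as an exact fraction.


μ = E[X] = 2, a = 20.
Markov: P[X ≥ 20] ≤ μ/a = (2)/20 = 1/10.
Numerically: ≈ 0.100.
(Since a = 20 > μ = 2.000, the bound 1/10 is < 1 and informative.)

P[X ≥ 20] ≤ 1/10 ≈ 0.100.


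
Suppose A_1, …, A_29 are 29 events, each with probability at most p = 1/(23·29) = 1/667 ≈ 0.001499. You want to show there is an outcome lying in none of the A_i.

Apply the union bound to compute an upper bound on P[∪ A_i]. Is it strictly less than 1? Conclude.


Union bound: P[∪_{i=1}^{29} A_i] ≤ Σ_i P[A_i] ≤ 29·p = 29·(1/667) = 1/23.
Numerically: 1/23 ≈ 0.043478.
Is 1/23 < 1? YES.
Since P[∪ A_i] ≤ 1/23 < 1, the complement has P[∩ A_i^c] ≥ 1 − 1/23 = 22/23 > 0, so some outcome avoids every A_i.

29·p = 1/23 ≈ 0.043478; existence CERTIFIED by the union bound.


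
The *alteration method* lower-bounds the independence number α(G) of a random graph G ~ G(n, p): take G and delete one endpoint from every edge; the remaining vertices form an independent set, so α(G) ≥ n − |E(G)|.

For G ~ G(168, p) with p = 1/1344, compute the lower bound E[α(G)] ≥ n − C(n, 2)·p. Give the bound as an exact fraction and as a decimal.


E[|E(G)|] = C(168, 2)·p = 14028 · (1/1344) = 167/16.
E[α(G)] ≥ n − E[|E(G)|] = 168 − 167/16 = 2521/16.
Numerically: ≈ 157.562.
(This is only a lower bound; the true E[α(G)] may be larger.)

E[α(G)] ≥ 2521/16 ≈ 157.562.


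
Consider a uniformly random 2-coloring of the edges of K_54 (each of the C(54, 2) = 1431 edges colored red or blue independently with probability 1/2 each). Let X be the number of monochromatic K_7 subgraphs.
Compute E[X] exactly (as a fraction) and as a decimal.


Let X = Σ_S X_S over the C(54, 7) = 177100560 subsets S of size 7, where X_S = 1 if the K_7 on S is monochromatic.
For a fixed S, the K_7 on S has C(7, 2) = 21 edges. P[all 21 edges red] = (1/2)^21, and likewise for blue, so P[monochromatic] = 2·(1/2)^21 = 2^{1 − 21} = 1/1048576.
By linearity of expectation: E[X] = C(54, 7) · 2^{1 − 21} = 177100560 · 1/1048576 = 11068785/65536.
Numerically: E[X] ≈ 168.896255.

E[X] = C(54,7)·2^(1−C(7,2)) = 11068785/65536 ≈ 168.896255.


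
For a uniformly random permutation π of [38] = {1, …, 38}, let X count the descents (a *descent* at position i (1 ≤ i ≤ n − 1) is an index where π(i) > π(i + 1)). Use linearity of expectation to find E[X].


Write X = Σ X_I over i = 1, …, 37, with X_I the indicator of one descent.
There are 37 indicators.
For each fixed i, the pair (π(i), π(i+1)) is a uniformly random ordered pair of distinct values from {1, …, 38}; by symmetry P[π(i) > π(i+1)] = 1/2.
By linearity: E[X] = 37 · (1/2) = (38 − 1) · (1/2) = 37/2 ≈ 18.5000.

E[X] = 37/2 = 18.5000.


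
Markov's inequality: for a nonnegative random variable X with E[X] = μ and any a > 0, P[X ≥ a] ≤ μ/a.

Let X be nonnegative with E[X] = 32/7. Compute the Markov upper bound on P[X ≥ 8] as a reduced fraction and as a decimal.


μ = E[X] = 32/7, a = 8.
Markov: P[X ≥ 8] ≤ μ/a = (32/7)/8 = 4/7.
Numerically: ≈ 0.57143.
(Since a = 8 > μ = 4.57143, the bound 4/7 is < 1 and informative.)

P[X ≥ 8] ≤ 4/7 ≈ 0.57143.


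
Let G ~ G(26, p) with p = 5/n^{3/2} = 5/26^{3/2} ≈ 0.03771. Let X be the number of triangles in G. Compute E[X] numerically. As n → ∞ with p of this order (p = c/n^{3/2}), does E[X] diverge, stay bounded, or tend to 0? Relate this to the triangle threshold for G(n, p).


Number of potential triangles: C(26, 3) = 2600.
Each occurs with probability p³ ≈ (0.03771)³ ≈ 5.364509e-05.
By linearity: E[X] = C(26, 3)·p³ ≈ 2600 · 5.364509e-05 ≈ 0.1395.
Since α = 3/2 > 1, p = c/n^{3/2} = o(1/n) is below the triangle threshold p ~ 1/n. Asymptotically E[X] ~ (c³/6)·n^{3(1−α)} = (5³/6)·n^{-1.5} → 0, so by Markov's inequality G has no triangles w.h.p.

E[X] ≈ 0.1395; in regime p = Θ(1/n^{3/2}) E[X] tends to 0 (below the triangle threshold p ~ 1/n).


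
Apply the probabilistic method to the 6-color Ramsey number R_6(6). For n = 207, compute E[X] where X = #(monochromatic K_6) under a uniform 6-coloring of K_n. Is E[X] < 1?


E[X] = C(207, 6) · 6^{1 − 15} = 101563230237 · 6^{−14} = 101563230237/78364164096.
As a reduced fraction: E[X] = 33854410079/26121388032 ≈ 1.2960418.
Is E[X] < 1? NO.
Since E[X] ≥ 1, the first-moment bound is inconclusive at n = 207; it does NOT by itself certify R_6(6) > 207.

E[X] = 33854410079/26121388032 ≈ 1.2960418; E[X] ≥ 1; first-moment method inconclusive here.


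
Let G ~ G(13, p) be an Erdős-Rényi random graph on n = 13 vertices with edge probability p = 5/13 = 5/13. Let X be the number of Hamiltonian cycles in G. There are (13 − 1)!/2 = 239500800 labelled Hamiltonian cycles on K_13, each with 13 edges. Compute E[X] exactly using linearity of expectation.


K_13 has (13 − 1)!/2 = 239500800 labelled Hamiltonian cycles.
For each such Hamiltonian cycle H, let X_H = 1 if all 13 edges of H are present in G. Then P[X_H = 1] = p^{13} = (5/13)^{13} = 1220703125/302875106592253.
By linearity of expectation: E[X] = Σ_H E[X_H] = 239500800 · p^{13} = 239500800 · 1220703125/302875106592253 = 292359375000000000/302875106592253.
Numerically: E[X] ≈ 965.28.

E[X] = 239500800 · (5/13)^{13} = 292359375000000000/302875106592253 ≈ 965.28.


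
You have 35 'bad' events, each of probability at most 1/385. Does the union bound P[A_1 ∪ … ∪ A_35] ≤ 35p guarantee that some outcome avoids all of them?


Union bound: P[∪_{i=1}^{35} A_i] ≤ Σ_i P[A_i] ≤ 35·p = 35·(1/385) = 1/11.
Numerically: 1/11 ≈ 0.091.
Is 1/11 < 1? YES.
Since P[∪ A_i] ≤ 1/11 < 1, the complement has P[∩ A_i^c] ≥ 1 − 1/11 = 10/11 > 0, so some outcome avoids every A_i.

35·p = 1/11 ≈ 0.091; existence CERTIFIED by the union bound.


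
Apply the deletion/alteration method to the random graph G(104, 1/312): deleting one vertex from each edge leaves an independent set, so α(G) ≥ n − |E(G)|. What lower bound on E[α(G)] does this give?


E[|E(G)|] = C(104, 2)·p = 5356 · (1/312) = 103/6.
E[α(G)] ≥ n − E[|E(G)|] = 104 − 103/6 = 521/6.
Numerically: ≈ 86.833333.
(This is only a lower bound; the true E[α(G)] may be larger.)

E[α(G)] ≥ 521/6 ≈ 86.833333.


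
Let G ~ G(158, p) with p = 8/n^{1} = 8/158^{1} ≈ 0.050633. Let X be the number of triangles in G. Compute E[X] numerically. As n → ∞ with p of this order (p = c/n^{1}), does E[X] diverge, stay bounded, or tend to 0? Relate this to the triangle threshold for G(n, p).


Number of potential triangles: C(158, 3) = 644956.
Each occurs with probability p³ ≈ (0.050633)³ ≈ 1.2980718e-04.
By linearity: E[X] = C(158, 3)·p³ ≈ 644956 · 1.2980718e-04 ≈ 83.71992.
Here α = 1, so p = 8/n is exactly at the triangle threshold p ~ 1/n. Asymptotically E[X] → c³/6 = 8³/6 = 256/3 ≈ 85.33333, a bounded constant. In this regime the triangle count is asymptotically Poisson(c³/6).

E[X] ≈ 83.71992; in regime p = Θ(1/n^{1}) E[X] stays bounded (at the triangle threshold p ~ 1/n).


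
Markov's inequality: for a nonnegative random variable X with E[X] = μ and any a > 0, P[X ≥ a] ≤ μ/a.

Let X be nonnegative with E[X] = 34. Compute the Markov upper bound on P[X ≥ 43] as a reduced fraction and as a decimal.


μ = E[X] = 34, a = 43.
Markov: P[X ≥ 43] ≤ μ/a = (34)/43 = 34/43.
Numerically: ≈ 0.791.
(Since a = 43 > μ = 34.000, the bound 34/43 is < 1 and informative.)

P[X ≥ 43] ≤ 34/43 ≈ 0.791.


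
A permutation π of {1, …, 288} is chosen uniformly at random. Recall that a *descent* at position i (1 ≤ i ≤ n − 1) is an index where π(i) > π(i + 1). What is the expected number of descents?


Write X = Σ X_I over i = 1, …, 287, with X_I the indicator of one descent.
There are 287 indicators.
For each fixed i, the pair (π(i), π(i+1)) is a uniformly random ordered pair of distinct values from {1, …, 288}; by symmetry P[π(i) > π(i+1)] = 1/2.
By linearity: E[X] = 287 · (1/2) = (288 − 1) · (1/2) = 287/2 ≈ 143.5000.

E[X] = 287/2 = 143.5000.


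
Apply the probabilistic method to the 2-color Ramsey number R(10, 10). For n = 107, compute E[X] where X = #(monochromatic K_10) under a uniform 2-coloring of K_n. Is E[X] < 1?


E[X] = C(107, 10) · 2^{1 − 45} = 35137373005735 · 2^{−44} = 35137373005735/17592186044416.
As a reduced fraction: E[X] = 35137373005735/17592186044416 ≈ 1.99733.
Is E[X] < 1? NO.
Since E[X] ≥ 1, the first-moment bound is inconclusive at n = 107; it does NOT by itself certify R(10, 10) > 107.

E[X] = 35137373005735/17592186044416 ≈ 1.99733; E[X] ≥ 1; first-moment method inconclusive here.


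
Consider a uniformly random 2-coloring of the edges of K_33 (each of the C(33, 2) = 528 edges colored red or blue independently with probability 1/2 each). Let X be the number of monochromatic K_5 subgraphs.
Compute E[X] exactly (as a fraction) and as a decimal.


Let X = Σ_S X_S over the C(33, 5) = 237336 subsets S of size 5, where X_S = 1 if the K_5 on S is monochromatic.
For a fixed S, the K_5 on S has C(5, 2) = 10 edges. P[all 10 edges red] = (1/2)^10, and likewise for blue, so P[monochromatic] = 2·(1/2)^10 = 2^{1 − 10} = 1/512.
By linearity: E[X] = C(33, 5) · 2^{1 − 10} = 237336 · 1/512 = 29667/64.
Numerically: E[X] ≈ 463.547.

E[X] = C(33,5)·2^(1−C(5,2)) = 29667/64 ≈ 463.547.


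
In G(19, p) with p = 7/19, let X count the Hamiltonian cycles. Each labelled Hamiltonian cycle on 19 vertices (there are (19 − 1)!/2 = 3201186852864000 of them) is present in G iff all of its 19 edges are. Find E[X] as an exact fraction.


K_19 has (19 − 1)!/2 = 3201186852864000 labelled Hamiltonian cycles.
For each such Hamiltonian cycle H, let X_H = 1 if all 19 edges of H are present in G. Then P[X_H = 1] = p^{19} = (7/19)^{19} = 11398895185373143/1978419655660313589123979.
By linearity: E[X] = Σ_H E[X_H] = 3201186852864000 · p^{19} = 3201186852864000 · 11398895185373143/1978419655660313589123979 = 36489993404591253525678231552000/1978419655660313589123979.
Numerically: E[X] ≈ 1.844e+07.

E[X] = 3201186852864000 · (7/19)^{19} = 36489993404591253525678231552000/1978419655660313589123979 ≈ 1.844e+07.


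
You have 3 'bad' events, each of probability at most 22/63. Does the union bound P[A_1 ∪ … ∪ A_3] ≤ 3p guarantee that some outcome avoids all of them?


Union bound: P[∪_{i=1}^{3} A_i] ≤ Σ_i P[A_i] ≤ 3·p = 3·(22/63) = 22/21.
Numerically: 22/21 ≈ 1.0476.
Is 22/21 < 1? NO.
Since the bound 22/21 is ≥ 1, the union bound is uninformative here; it does NOT by itself certify existence.

3·p = 22/21 ≈ 1.0476; existence NOT certified by the union bound.


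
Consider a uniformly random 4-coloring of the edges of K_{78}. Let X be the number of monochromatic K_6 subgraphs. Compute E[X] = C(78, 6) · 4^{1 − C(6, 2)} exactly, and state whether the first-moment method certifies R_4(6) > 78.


E[X] = C(78, 6) · 4^{1 − 15} = 256851595 · 4^{−14} = 256851595/268435456.
As a reduced fraction: E[X] = 256851595/268435456 ≈ 0.95685.
Is E[X] < 1? YES.
Since E[X] < 1, there exists a 4-coloring of K_{78} with no monochromatic K_6; hence R_4(6) > 78.

E[X] = 256851595/268435456 ≈ 0.95685; E[X] < 1, so R_4(6) > 78.


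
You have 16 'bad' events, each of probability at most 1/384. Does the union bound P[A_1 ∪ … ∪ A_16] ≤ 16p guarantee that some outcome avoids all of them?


Union bound: P[∪_{i=1}^{16} A_i] ≤ Σ_i P[A_i] ≤ 16·p = 16·(1/384) = 1/24.
Numerically: 1/24 ≈ 0.0417.
Is 1/24 < 1? YES.
Since P[∪ A_i] ≤ 1/24 < 1, the complement has P[∩ A_i^c] ≥ 1 − 1/24 = 23/24 > 0, so some outcome avoids every A_i.

16·p = 1/24 ≈ 0.0417; existence CERTIFIED by the union bound.


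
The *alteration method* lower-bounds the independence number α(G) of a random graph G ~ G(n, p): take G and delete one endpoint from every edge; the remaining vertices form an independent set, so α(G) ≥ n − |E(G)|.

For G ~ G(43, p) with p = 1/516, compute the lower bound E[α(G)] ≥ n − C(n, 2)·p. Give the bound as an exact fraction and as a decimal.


E[|E(G)|] = C(43, 2)·p = 903 · (1/516) = 7/4.
E[α(G)] ≥ n − E[|E(G)|] = 43 − 7/4 = 165/4.
Numerically: ≈ 41.2500.
(This is only a lower bound; the true E[α(G)] may be larger.)

E[α(G)] ≥ 165/4 ≈ 41.2500.


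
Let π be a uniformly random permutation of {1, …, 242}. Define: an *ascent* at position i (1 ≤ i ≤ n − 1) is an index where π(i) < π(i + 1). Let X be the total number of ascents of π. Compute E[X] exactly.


Write X = Σ X_I over i = 1, …, 241, with X_I the indicator of one ascent.
There are 241 indicators.
For each fixed i, the pair (π(i), π(i+1)) is a uniformly random ordered pair of distinct values from {1, …, 242}; by symmetry P[π(i) < π(i+1)] = 1/2.
By linearity: E[X] = 241 · (1/2) = (242 − 1) · (1/2) = 241/2 ≈ 120.50000.

E[X] = 241/2 = 120.50000.


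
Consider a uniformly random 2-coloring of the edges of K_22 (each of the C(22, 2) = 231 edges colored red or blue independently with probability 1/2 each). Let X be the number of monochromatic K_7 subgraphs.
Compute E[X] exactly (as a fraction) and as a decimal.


Let X = Σ_S X_S over the C(22, 7) = 170544 subsets S of size 7, where X_S = 1 if the K_7 on S is monochromatic.
For a fixed S, the K_7 on S has C(7, 2) = 21 edges. P[all 21 edges red] = (1/2)^21, and likewise for blue, so P[monochromatic] = 2·(1/2)^21 = 2^{1 − 21} = 1/1048576.
Summing: E[X] = C(22, 7) · 2^{1 − 21} = 170544 · 1/1048576 = 10659/65536.
Numerically: E[X] ≈ 0.163.

E[X] = C(22,7)·2^(1−C(7,2)) = 10659/65536 ≈ 0.163.


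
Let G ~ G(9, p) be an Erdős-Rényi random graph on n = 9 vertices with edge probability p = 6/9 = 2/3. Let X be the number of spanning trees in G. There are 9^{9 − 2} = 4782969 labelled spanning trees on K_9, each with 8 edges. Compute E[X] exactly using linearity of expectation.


K_9 has 9^{9 − 2} = 4782969 labelled spanning trees.
For each such spanning tree H, let X_H = 1 if all 8 edges of H are present in G. Then P[X_H = 1] = p^{8} = (2/3)^{8} = 256/6561.
By linearity of expectation: E[X] = Σ_H E[X_H] = 4782969 · p^{8} = 4782969 · 256/6561 = 186624.
Numerically: E[X] ≈ 1.8662e+05.

E[X] = 4782969 · (2/3)^{8} = 186624 ≈ 1.8662e+05.


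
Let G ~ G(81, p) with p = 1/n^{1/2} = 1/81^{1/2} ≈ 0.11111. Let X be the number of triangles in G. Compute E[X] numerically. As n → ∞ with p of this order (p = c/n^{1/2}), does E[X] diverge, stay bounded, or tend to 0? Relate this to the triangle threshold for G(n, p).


Number of potential triangles: C(81, 3) = 85320.
Each occurs with probability p³ ≈ (0.11111)³ ≈ 1.3717421e-03.
By linearity: E[X] = C(81, 3)·p³ ≈ 85320 · 1.3717421e-03 ≈ 117.03704.
Since α = 1/2 < 1, p = c/n^{1/2} ≫ 1/n is above the triangle threshold p ~ 1/n. Asymptotically E[X] ~ (c³/6)·n^{3(1−α)} = (1³/6)·n^{1.5} → ∞; triangles are abundant w.h.p.

E[X] ≈ 117.03704; in regime p = Θ(1/n^{1/2}) E[X] diverges (above the triangle threshold p ~ 1/n).


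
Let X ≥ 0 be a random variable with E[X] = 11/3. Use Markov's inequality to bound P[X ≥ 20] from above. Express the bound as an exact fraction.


μ = E[X] = 11/3, a = 20.
Markov: P[X ≥ 20] ≤ μ/a = (11/3)/20 = 11/60.
Numerically: ≈ 0.183.
(Since a = 20 > μ = 3.667, the bound 11/60 is < 1 and informative.)

P[X ≥ 20] ≤ 11/60 ≈ 0.183.


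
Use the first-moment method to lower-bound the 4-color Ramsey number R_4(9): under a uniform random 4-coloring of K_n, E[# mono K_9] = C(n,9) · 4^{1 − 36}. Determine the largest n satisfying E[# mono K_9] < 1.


We need C(n, 9) · 4^{1 − 36} < 1, i.e. C(n, 9) < 4^{36 − 1} = 1180591620717411303424.
Check values of n near the boundary:
  n = 910: C(910, 9) = 1133378248346922788210; 1133378248346922788210 < 1180591620717411303424? YES
  n = 911: C(911, 9) = 1144686900492291197405; 1144686900492291197405 < 1180591620717411303424? YES
  n = 912: C(912, 9) = 1156095740032081475120; 1156095740032081475120 < 1180591620717411303424? YES
  n = 913: C(913, 9) = 1167605542753639808390; 1167605542753639808390 < 1180591620717411303424? YES
  n = 914: C(914, 9) = 1179217089587653905932; 1179217089587653905932 < 1180591620717411303424? YES
  n = 915: C(915, 9) = 1190931166636537885130; 1190931166636537885130 < 1180591620717411303424? NO
  n = 916: C(916, 9) = 1202748565202942340440; 1202748565202942340440 < 1180591620717411303424? NO
  n = 917: C(917, 9) = 1214670081818390006810; 1214670081818390006810 < 1180591620717411303424? NO
The largest n with C(n, 9) < 1180591620717411303424 is n = 914 (where E[X] = 294804272396913476483/295147905179352825856 ≈ 0.998836). Hence R_4(9) > 914, i.e. R_4(9) ≥ 915.

Largest n = 914; hence R_4(9) > 914.


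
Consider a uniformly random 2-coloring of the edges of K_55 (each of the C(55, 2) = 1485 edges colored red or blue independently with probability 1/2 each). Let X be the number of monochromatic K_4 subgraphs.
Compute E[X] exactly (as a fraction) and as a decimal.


Let X = Σ_S X_S over the C(55, 4) = 341055 subsets S of size 4, where X_S = 1 if the K_4 on S is monochromatic.
For a fixed S, the K_4 on S has C(4, 2) = 6 edges. P[all 6 edges red] = (1/2)^6, and likewise for blue, so P[monochromatic] = 2·(1/2)^6 = 2^{1 − 6} = 1/32.
By linearity: E[X] = C(55, 4) · 2^{1 − 6} = 341055 · 1/32 = 341055/32.
Numerically: E[X] ≈ 10657.969.

E[X] = C(55,4)·2^(1−C(4,2)) = 341055/32 ≈ 10657.969.


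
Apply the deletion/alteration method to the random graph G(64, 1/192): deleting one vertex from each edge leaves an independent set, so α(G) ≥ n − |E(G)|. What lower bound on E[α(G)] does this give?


E[|E(G)|] = C(64, 2)·p = 2016 · (1/192) = 21/2.
E[α(G)] ≥ n − E[|E(G)|] = 64 − 21/2 = 107/2.
Numerically: ≈ 53.500000.
(This is only a lower bound; the true E[α(G)] may be larger.)

E[α(G)] ≥ 107/2 ≈ 53.500000.


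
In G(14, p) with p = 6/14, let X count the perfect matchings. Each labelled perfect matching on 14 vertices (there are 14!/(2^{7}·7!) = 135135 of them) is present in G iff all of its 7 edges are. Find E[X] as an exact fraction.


K_14 has 14!/(2^{7}·7!) = 135135 labelled perfect matchings.
For each such perfect matching H, let X_H = 1 if all 7 edges of H are present in G. Then P[X_H = 1] = p^{7} = (3/7)^{7} = 2187/823543.
Summing the indicators: E[X] = Σ_H E[X_H] = 135135 · p^{7} = 135135 · 2187/823543 = 42220035/117649.
Numerically: E[X] ≈ 358.9.

E[X] = 135135 · (3/7)^{7} = 42220035/117649 ≈ 358.9.


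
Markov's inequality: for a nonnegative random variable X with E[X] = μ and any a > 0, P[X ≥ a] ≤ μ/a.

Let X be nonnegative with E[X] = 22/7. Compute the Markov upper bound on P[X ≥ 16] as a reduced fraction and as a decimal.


μ = E[X] = 22/7, a = 16.
Markov: P[X ≥ 16] ≤ μ/a = (22/7)/16 = 11/56.
Numerically: ≈ 0.196.
(Since a = 16 > μ = 3.143, the bound 11/56 is < 1 and informative.)

P[X ≥ 16] ≤ 11/56 ≈ 0.196.


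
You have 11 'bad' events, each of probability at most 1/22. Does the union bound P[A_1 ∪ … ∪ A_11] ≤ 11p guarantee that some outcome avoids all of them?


Union bound: P[∪_{i=1}^{11} A_i] ≤ Σ_i P[A_i] ≤ 11·p = 11·(1/22) = 1/2.
Numerically: 1/2 ≈ 0.500.
Is 1/2 < 1? YES.
Since P[∪ A_i] ≤ 1/2 < 1, the complement has P[∩ A_i^c] ≥ 1 − 1/2 = 1/2 > 0, so some outcome avoids every A_i.

11·p = 1/2 ≈ 0.500; existence CERTIFIED by the union bound.


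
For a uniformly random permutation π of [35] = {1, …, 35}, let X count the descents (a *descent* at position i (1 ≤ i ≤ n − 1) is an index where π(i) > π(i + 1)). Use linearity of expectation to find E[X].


Write X = Σ X_I over i = 1, …, 34, with X_I the indicator of one descent.
There are 34 indicators.
For each fixed i, the pair (π(i), π(i+1)) is a uniformly random ordered pair of distinct values from {1, …, 35}; by symmetry P[π(i) > π(i+1)] = 1/2.
By linearity: E[X] = 34 · (1/2) = (35 − 1) · (1/2) = 17 ≈ 17.000000.

E[X] = 17 = 17.000000.


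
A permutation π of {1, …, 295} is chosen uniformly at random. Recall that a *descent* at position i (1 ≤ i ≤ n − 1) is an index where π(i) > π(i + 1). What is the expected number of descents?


Write X = Σ X_I over i = 1, …, 294, with X_I the indicator of one descent.
There are 294 indicators.
For each fixed i, the pair (π(i), π(i+1)) is a uniformly random ordered pair of distinct values from {1, …, 295}; by symmetry P[π(i) > π(i+1)] = 1/2.
By linearity: E[X] = 294 · (1/2) = (295 − 1) · (1/2) = 147 ≈ 147.000000.

E[X] = 147 = 147.000000.


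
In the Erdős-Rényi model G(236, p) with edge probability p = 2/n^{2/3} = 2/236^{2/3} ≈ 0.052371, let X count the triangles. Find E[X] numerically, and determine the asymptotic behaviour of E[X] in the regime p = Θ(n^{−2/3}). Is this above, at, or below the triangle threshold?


Number of potential triangles: C(236, 3) = 2162940.
Each occurs with probability p³ ≈ (0.052371)³ ≈ 1.4363689e-04.
By linearity: E[X] = C(236, 3)·p³ ≈ 2162940 · 1.4363689e-04 ≈ 310.67797.
Since α = 2/3 < 1, p = c/n^{2/3} ≫ 1/n is above the triangle threshold p ~ 1/n. Asymptotically E[X] ~ (c³/6)·n^{3(1−α)} = (2³/6)·n^{1} → ∞; triangles are abundant w.h.p.

E[X] ≈ 310.67797; in regime p = Θ(1/n^{2/3}) E[X] diverges (above the triangle threshold p ~ 1/n).


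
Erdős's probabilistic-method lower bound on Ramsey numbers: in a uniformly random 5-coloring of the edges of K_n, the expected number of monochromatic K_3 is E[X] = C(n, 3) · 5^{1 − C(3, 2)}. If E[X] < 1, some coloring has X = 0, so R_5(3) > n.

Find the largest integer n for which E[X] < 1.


We need C(n, 3) · 5^{1 − 3} < 1, i.e. C(n, 3) < 5^{3 − 1} = 25.
Check values of n near the boundary:
  n = 3: C(3, 3) = 1; 1 < 25? YES
  n = 4: C(4, 3) = 4; 4 < 25? YES
  n = 5: C(5, 3) = 10; 10 < 25? YES
  n = 6: C(6, 3) = 20; 20 < 25? YES
  n = 7: C(7, 3) = 35; 35 < 25? NO
  n = 8: C(8, 3) = 56; 56 < 25? NO
The largest n with C(n, 3) < 25 is n = 6 (where E[X] = 4/5 ≈ 0.800). Hence R_5(3) > 6, i.e. R_5(3) ≥ 7.

Largest n = 6; hence R_5(3) > 6.


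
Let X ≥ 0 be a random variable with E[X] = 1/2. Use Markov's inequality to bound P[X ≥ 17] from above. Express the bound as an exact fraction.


μ = E[X] = 1/2, a = 17.
Markov: P[X ≥ 17] ≤ μ/a = (1/2)/17 = 1/34.
Numerically: ≈ 0.029.
(Since a = 17 > μ = 0.500, the bound 1/34 is < 1 and informative.)

P[X ≥ 17] ≤ 1/34 ≈ 0.029.


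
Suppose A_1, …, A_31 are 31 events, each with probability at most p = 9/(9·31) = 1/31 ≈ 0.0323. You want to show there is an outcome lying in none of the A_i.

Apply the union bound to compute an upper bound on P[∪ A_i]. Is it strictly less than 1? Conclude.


Union bound: P[∪_{i=1}^{31} A_i] ≤ Σ_i P[A_i] ≤ 31·p = 31·(1/31) = 1.
Numerically: 1 ≈ 1.0000.
Is 1 < 1? NO.
Since the bound 1 is ≥ 1, the union bound is uninformative here; it does NOT by itself certify existence.

31·p = 1 ≈ 1.0000; existence NOT certified by the union bound.


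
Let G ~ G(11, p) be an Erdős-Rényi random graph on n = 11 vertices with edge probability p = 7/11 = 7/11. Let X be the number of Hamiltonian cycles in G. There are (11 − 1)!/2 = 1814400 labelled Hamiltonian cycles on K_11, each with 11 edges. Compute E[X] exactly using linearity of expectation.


K_11 has (11 − 1)!/2 = 1814400 labelled Hamiltonian cycles.
For each such Hamiltonian cycle H, let X_H = 1 if all 11 edges of H are present in G. Then P[X_H = 1] = p^{11} = (7/11)^{11} = 1977326743/285311670611.
By linearity: E[X] = Σ_H E[X_H] = 1814400 · p^{11} = 1814400 · 1977326743/285311670611 = 3587661642499200/285311670611.
Numerically: E[X] ≈ 1.26e+04.

E[X] = 1814400 · (7/11)^{11} = 3587661642499200/285311670611 ≈ 1.26e+04.


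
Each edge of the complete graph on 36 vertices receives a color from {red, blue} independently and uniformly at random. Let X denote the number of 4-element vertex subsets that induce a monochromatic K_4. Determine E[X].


Let X = Σ_S X_S over the C(36, 4) = 58905 subsets S of size 4, where X_S = 1 if the K_4 on S is monochromatic.
For a fixed S, the K_4 on S has C(4, 2) = 6 edges. P[all 6 edges red] = (1/2)^6, and likewise for blue, so P[monochromatic] = 2·(1/2)^6 = 2^{1 − 6} = 1/32.
By linearity of expectation: E[X] = C(36, 4) · 2^{1 − 6} = 58905 · 1/32 = 58905/32.
Numerically: E[X] ≈ 1840.781250.

E[X] = C(36,4)·2^(1−C(4,2)) = 58905/32 ≈ 1840.781250.


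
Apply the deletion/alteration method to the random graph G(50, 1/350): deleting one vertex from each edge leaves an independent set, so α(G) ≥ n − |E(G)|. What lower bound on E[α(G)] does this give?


E[|E(G)|] = C(50, 2)·p = 1225 · (1/350) = 7/2.
E[α(G)] ≥ n − E[|E(G)|] = 50 − 7/2 = 93/2.
Numerically: ≈ 46.50000.
(This is only a lower bound; the true E[α(G)] may be larger.)

E[α(G)] ≥ 93/2 ≈ 46.50000.


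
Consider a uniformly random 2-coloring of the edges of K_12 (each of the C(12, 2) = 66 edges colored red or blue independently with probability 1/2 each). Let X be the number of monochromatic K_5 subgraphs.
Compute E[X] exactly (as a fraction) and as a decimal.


Let X = Σ_S X_S over the C(12, 5) = 792 subsets S of size 5, where X_S = 1 if the K_5 on S is monochromatic.
For a fixed S, the K_5 on S has C(5, 2) = 10 edges. P[all 10 edges red] = (1/2)^10, and likewise for blue, so P[monochromatic] = 2·(1/2)^10 = 2^{1 − 10} = 1/512.
By linearity: E[X] = C(12, 5) · 2^{1 − 10} = 792 · 1/512 = 99/64.
Numerically: E[X] ≈ 1.546875.

E[X] = C(12,5)·2^(1−C(5,2)) = 99/64 ≈ 1.546875.


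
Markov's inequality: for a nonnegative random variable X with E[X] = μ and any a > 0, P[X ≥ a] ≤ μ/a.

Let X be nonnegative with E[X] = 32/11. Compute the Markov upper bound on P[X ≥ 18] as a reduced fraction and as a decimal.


μ = E[X] = 32/11, a = 18.
Markov: P[X ≥ 18] ≤ μ/a = (32/11)/18 = 16/99.
Numerically: ≈ 0.161616.
(Since a = 18 > μ = 2.909091, the bound 16/99 is < 1 and informative.)

P[X ≥ 18] ≤ 16/99 ≈ 0.161616.


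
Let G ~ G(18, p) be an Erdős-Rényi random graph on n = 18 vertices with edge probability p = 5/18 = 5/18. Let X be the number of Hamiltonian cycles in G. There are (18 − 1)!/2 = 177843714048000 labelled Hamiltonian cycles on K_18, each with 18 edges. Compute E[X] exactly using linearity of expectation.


K_18 has (18 − 1)!/2 = 177843714048000 labelled Hamiltonian cycles.
For each such Hamiltonian cycle H, let X_H = 1 if all 18 edges of H are present in G. Then P[X_H = 1] = p^{18} = (5/18)^{18} = 3814697265625/39346408075296537575424.
By linearity of expectation: E[X] = Σ_H E[X_H] = 177843714048000 · p^{18} = 177843714048000 · 3814697265625/39346408075296537575424 = 56800365447998046875/3294258113514384.
Numerically: E[X] ≈ 1.724e+04.

E[X] = 177843714048000 · (5/18)^{18} = 56800365447998046875/3294258113514384 ≈ 1.724e+04.


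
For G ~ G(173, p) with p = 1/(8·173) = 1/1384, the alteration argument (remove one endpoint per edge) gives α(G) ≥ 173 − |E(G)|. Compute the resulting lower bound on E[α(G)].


E[|E(G)|] = C(173, 2)·p = 14878 · (1/1384) = 43/4.
E[α(G)] ≥ n − E[|E(G)|] = 173 − 43/4 = 649/4.
Numerically: ≈ 162.25000.
(This is only a lower bound; the true E[α(G)] may be larger.)

E[α(G)] ≥ 649/4 ≈ 162.25000.


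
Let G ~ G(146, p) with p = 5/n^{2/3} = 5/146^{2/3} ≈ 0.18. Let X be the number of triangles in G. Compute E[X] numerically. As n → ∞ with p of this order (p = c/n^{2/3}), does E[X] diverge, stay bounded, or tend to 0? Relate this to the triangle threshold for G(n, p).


Number of potential triangles: C(146, 3) = 508080.
Each occurs with probability p³ ≈ (0.18)³ ≈ 5.86414e-03.
By linearity: E[X] = C(146, 3)·p³ ≈ 508080 · 5.86414e-03 ≈ 2979.452.
Since α = 2/3 < 1, p = c/n^{2/3} ≫ 1/n is above the triangle threshold p ~ 1/n. Asymptotically E[X] ~ (c³/6)·n^{3(1−α)} = (5³/6)·n^{1} → ∞; triangles are abundant w.h.p.

E[X] ≈ 2979.452; in regime p = Θ(1/n^{2/3}) E[X] diverges (above the triangle threshold p ~ 1/n).


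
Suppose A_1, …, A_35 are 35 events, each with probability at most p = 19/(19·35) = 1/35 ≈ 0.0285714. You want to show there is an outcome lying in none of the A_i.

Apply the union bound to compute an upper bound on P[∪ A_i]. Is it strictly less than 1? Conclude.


Union bound: P[∪_{i=1}^{35} A_i] ≤ Σ_i P[A_i] ≤ 35·p = 35·(1/35) = 1.
Numerically: 1 ≈ 1.0000000.
Is 1 < 1? NO.
Since the bound 1 is ≥ 1, the union bound is uninformative here; it does NOT by itself certify existence.

35·p = 1 ≈ 1.0000000; existence NOT certified by the union bound.


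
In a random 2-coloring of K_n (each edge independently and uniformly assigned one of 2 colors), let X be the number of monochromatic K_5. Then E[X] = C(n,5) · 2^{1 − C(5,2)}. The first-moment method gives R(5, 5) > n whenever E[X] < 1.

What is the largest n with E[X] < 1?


We need C(n, 5) · 2^{1 − 10} < 1, i.e. C(n, 5) < 2^{10 − 1} = 512.
Check values of n near the boundary:
  n = 7: C(7, 5) = 21; 21 < 512? YES
  n = 8: C(8, 5) = 56; 56 < 512? YES
  n = 9: C(9, 5) = 126; 126 < 512? YES
  n = 10: C(10, 5) = 252; 252 < 512? YES
  n = 11: C(11, 5) = 462; 462 < 512? YES
  n = 12: C(12, 5) = 792; 792 < 512? NO
  n = 13: C(13, 5) = 1287; 1287 < 512? NO
The largest n with C(n, 5) < 512 is n = 11 (where E[X] = 231/256 ≈ 0.9023438). Hence R(5, 5) > 11, i.e. R(5, 5) ≥ 12.

Largest n = 11; hence R(5, 5) > 11.


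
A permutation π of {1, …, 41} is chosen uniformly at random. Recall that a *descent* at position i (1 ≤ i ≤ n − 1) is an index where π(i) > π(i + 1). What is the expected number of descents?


Write X = Σ X_I over i = 1, …, 40, with X_I the indicator of one descent.
There are 40 indicators.
For each fixed i, the pair (π(i), π(i+1)) is a uniformly random ordered pair of distinct values from {1, …, 41}; by symmetry P[π(i) > π(i+1)] = 1/2.
By linearity: E[X] = 40 · (1/2) = (41 − 1) · (1/2) = 20 ≈ 20.000000.

E[X] = 20 = 20.000000.
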